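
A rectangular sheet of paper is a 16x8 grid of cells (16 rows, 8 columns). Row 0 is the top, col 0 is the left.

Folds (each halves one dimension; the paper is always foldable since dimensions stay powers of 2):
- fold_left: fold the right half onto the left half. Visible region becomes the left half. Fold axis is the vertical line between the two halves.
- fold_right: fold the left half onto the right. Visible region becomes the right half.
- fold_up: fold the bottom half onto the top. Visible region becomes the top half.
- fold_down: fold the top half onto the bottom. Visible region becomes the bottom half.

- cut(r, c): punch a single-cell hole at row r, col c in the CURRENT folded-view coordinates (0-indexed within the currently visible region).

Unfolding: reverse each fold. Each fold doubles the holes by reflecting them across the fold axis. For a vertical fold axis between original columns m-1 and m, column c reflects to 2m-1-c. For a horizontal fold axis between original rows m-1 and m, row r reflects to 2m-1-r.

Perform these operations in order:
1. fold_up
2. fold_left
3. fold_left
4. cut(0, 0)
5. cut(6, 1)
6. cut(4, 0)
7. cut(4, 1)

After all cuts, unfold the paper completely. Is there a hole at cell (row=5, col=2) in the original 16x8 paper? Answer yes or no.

Op 1 fold_up: fold axis h@8; visible region now rows[0,8) x cols[0,8) = 8x8
Op 2 fold_left: fold axis v@4; visible region now rows[0,8) x cols[0,4) = 8x4
Op 3 fold_left: fold axis v@2; visible region now rows[0,8) x cols[0,2) = 8x2
Op 4 cut(0, 0): punch at orig (0,0); cuts so far [(0, 0)]; region rows[0,8) x cols[0,2) = 8x2
Op 5 cut(6, 1): punch at orig (6,1); cuts so far [(0, 0), (6, 1)]; region rows[0,8) x cols[0,2) = 8x2
Op 6 cut(4, 0): punch at orig (4,0); cuts so far [(0, 0), (4, 0), (6, 1)]; region rows[0,8) x cols[0,2) = 8x2
Op 7 cut(4, 1): punch at orig (4,1); cuts so far [(0, 0), (4, 0), (4, 1), (6, 1)]; region rows[0,8) x cols[0,2) = 8x2
Unfold 1 (reflect across v@2): 8 holes -> [(0, 0), (0, 3), (4, 0), (4, 1), (4, 2), (4, 3), (6, 1), (6, 2)]
Unfold 2 (reflect across v@4): 16 holes -> [(0, 0), (0, 3), (0, 4), (0, 7), (4, 0), (4, 1), (4, 2), (4, 3), (4, 4), (4, 5), (4, 6), (4, 7), (6, 1), (6, 2), (6, 5), (6, 6)]
Unfold 3 (reflect across h@8): 32 holes -> [(0, 0), (0, 3), (0, 4), (0, 7), (4, 0), (4, 1), (4, 2), (4, 3), (4, 4), (4, 5), (4, 6), (4, 7), (6, 1), (6, 2), (6, 5), (6, 6), (9, 1), (9, 2), (9, 5), (9, 6), (11, 0), (11, 1), (11, 2), (11, 3), (11, 4), (11, 5), (11, 6), (11, 7), (15, 0), (15, 3), (15, 4), (15, 7)]
Holes: [(0, 0), (0, 3), (0, 4), (0, 7), (4, 0), (4, 1), (4, 2), (4, 3), (4, 4), (4, 5), (4, 6), (4, 7), (6, 1), (6, 2), (6, 5), (6, 6), (9, 1), (9, 2), (9, 5), (9, 6), (11, 0), (11, 1), (11, 2), (11, 3), (11, 4), (11, 5), (11, 6), (11, 7), (15, 0), (15, 3), (15, 4), (15, 7)]

Answer: no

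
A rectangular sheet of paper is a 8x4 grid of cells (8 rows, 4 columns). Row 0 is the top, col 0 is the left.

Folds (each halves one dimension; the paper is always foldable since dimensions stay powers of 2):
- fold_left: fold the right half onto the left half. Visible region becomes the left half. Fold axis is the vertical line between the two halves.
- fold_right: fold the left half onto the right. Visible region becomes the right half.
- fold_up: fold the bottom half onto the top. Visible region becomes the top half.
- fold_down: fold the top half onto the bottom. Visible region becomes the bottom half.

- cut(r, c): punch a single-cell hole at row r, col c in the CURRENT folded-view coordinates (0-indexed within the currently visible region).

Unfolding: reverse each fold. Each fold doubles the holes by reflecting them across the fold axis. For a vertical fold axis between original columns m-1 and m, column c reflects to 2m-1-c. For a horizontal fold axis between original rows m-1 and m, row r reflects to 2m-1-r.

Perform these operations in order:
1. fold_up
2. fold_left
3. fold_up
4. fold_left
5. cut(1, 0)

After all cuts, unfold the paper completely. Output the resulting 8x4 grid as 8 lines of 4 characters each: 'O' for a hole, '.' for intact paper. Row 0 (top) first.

Op 1 fold_up: fold axis h@4; visible region now rows[0,4) x cols[0,4) = 4x4
Op 2 fold_left: fold axis v@2; visible region now rows[0,4) x cols[0,2) = 4x2
Op 3 fold_up: fold axis h@2; visible region now rows[0,2) x cols[0,2) = 2x2
Op 4 fold_left: fold axis v@1; visible region now rows[0,2) x cols[0,1) = 2x1
Op 5 cut(1, 0): punch at orig (1,0); cuts so far [(1, 0)]; region rows[0,2) x cols[0,1) = 2x1
Unfold 1 (reflect across v@1): 2 holes -> [(1, 0), (1, 1)]
Unfold 2 (reflect across h@2): 4 holes -> [(1, 0), (1, 1), (2, 0), (2, 1)]
Unfold 3 (reflect across v@2): 8 holes -> [(1, 0), (1, 1), (1, 2), (1, 3), (2, 0), (2, 1), (2, 2), (2, 3)]
Unfold 4 (reflect across h@4): 16 holes -> [(1, 0), (1, 1), (1, 2), (1, 3), (2, 0), (2, 1), (2, 2), (2, 3), (5, 0), (5, 1), (5, 2), (5, 3), (6, 0), (6, 1), (6, 2), (6, 3)]

Answer: ....
OOOO
OOOO
....
....
OOOO
OOOO
....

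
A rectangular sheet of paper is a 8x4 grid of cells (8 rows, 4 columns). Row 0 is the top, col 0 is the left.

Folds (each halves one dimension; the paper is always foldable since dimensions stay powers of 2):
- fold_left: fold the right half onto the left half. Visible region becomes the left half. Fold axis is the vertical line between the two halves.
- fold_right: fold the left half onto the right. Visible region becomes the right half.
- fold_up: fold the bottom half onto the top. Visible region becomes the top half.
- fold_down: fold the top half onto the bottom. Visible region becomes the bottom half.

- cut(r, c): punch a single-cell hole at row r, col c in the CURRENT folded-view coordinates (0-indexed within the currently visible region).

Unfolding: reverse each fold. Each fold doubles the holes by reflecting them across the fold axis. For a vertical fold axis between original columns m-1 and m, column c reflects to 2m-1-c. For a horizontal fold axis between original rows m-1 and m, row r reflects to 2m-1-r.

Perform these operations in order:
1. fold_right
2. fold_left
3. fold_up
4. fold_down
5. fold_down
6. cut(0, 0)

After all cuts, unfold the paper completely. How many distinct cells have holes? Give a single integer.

Op 1 fold_right: fold axis v@2; visible region now rows[0,8) x cols[2,4) = 8x2
Op 2 fold_left: fold axis v@3; visible region now rows[0,8) x cols[2,3) = 8x1
Op 3 fold_up: fold axis h@4; visible region now rows[0,4) x cols[2,3) = 4x1
Op 4 fold_down: fold axis h@2; visible region now rows[2,4) x cols[2,3) = 2x1
Op 5 fold_down: fold axis h@3; visible region now rows[3,4) x cols[2,3) = 1x1
Op 6 cut(0, 0): punch at orig (3,2); cuts so far [(3, 2)]; region rows[3,4) x cols[2,3) = 1x1
Unfold 1 (reflect across h@3): 2 holes -> [(2, 2), (3, 2)]
Unfold 2 (reflect across h@2): 4 holes -> [(0, 2), (1, 2), (2, 2), (3, 2)]
Unfold 3 (reflect across h@4): 8 holes -> [(0, 2), (1, 2), (2, 2), (3, 2), (4, 2), (5, 2), (6, 2), (7, 2)]
Unfold 4 (reflect across v@3): 16 holes -> [(0, 2), (0, 3), (1, 2), (1, 3), (2, 2), (2, 3), (3, 2), (3, 3), (4, 2), (4, 3), (5, 2), (5, 3), (6, 2), (6, 3), (7, 2), (7, 3)]
Unfold 5 (reflect across v@2): 32 holes -> [(0, 0), (0, 1), (0, 2), (0, 3), (1, 0), (1, 1), (1, 2), (1, 3), (2, 0), (2, 1), (2, 2), (2, 3), (3, 0), (3, 1), (3, 2), (3, 3), (4, 0), (4, 1), (4, 2), (4, 3), (5, 0), (5, 1), (5, 2), (5, 3), (6, 0), (6, 1), (6, 2), (6, 3), (7, 0), (7, 1), (7, 2), (7, 3)]

Answer: 32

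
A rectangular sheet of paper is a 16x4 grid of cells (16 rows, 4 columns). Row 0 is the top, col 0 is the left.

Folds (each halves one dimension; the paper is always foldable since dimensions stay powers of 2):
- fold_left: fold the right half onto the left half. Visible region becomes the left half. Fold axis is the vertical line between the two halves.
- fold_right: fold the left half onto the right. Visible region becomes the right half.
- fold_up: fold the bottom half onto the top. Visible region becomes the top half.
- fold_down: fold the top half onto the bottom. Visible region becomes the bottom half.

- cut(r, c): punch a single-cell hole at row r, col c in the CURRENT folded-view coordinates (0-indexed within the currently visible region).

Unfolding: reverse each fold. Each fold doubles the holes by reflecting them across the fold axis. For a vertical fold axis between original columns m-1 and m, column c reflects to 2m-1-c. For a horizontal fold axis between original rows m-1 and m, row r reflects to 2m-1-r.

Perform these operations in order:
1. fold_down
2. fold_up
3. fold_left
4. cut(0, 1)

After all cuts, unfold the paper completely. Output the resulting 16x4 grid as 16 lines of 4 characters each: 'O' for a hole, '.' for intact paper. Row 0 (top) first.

Answer: .OO.
....
....
....
....
....
....
.OO.
.OO.
....
....
....
....
....
....
.OO.

Derivation:
Op 1 fold_down: fold axis h@8; visible region now rows[8,16) x cols[0,4) = 8x4
Op 2 fold_up: fold axis h@12; visible region now rows[8,12) x cols[0,4) = 4x4
Op 3 fold_left: fold axis v@2; visible region now rows[8,12) x cols[0,2) = 4x2
Op 4 cut(0, 1): punch at orig (8,1); cuts so far [(8, 1)]; region rows[8,12) x cols[0,2) = 4x2
Unfold 1 (reflect across v@2): 2 holes -> [(8, 1), (8, 2)]
Unfold 2 (reflect across h@12): 4 holes -> [(8, 1), (8, 2), (15, 1), (15, 2)]
Unfold 3 (reflect across h@8): 8 holes -> [(0, 1), (0, 2), (7, 1), (7, 2), (8, 1), (8, 2), (15, 1), (15, 2)]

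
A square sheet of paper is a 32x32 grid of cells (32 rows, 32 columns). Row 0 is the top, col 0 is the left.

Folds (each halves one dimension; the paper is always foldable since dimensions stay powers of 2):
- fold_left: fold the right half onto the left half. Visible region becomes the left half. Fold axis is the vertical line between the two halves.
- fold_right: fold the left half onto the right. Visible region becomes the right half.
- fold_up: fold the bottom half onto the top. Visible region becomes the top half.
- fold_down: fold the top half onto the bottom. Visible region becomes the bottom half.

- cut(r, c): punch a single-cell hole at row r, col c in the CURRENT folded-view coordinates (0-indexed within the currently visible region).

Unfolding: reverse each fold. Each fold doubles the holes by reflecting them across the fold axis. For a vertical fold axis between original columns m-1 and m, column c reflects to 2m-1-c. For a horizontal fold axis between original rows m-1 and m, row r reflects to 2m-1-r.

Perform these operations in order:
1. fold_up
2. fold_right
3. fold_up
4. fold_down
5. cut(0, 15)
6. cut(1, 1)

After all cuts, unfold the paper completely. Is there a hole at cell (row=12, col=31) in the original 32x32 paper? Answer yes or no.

Answer: yes

Derivation:
Op 1 fold_up: fold axis h@16; visible region now rows[0,16) x cols[0,32) = 16x32
Op 2 fold_right: fold axis v@16; visible region now rows[0,16) x cols[16,32) = 16x16
Op 3 fold_up: fold axis h@8; visible region now rows[0,8) x cols[16,32) = 8x16
Op 4 fold_down: fold axis h@4; visible region now rows[4,8) x cols[16,32) = 4x16
Op 5 cut(0, 15): punch at orig (4,31); cuts so far [(4, 31)]; region rows[4,8) x cols[16,32) = 4x16
Op 6 cut(1, 1): punch at orig (5,17); cuts so far [(4, 31), (5, 17)]; region rows[4,8) x cols[16,32) = 4x16
Unfold 1 (reflect across h@4): 4 holes -> [(2, 17), (3, 31), (4, 31), (5, 17)]
Unfold 2 (reflect across h@8): 8 holes -> [(2, 17), (3, 31), (4, 31), (5, 17), (10, 17), (11, 31), (12, 31), (13, 17)]
Unfold 3 (reflect across v@16): 16 holes -> [(2, 14), (2, 17), (3, 0), (3, 31), (4, 0), (4, 31), (5, 14), (5, 17), (10, 14), (10, 17), (11, 0), (11, 31), (12, 0), (12, 31), (13, 14), (13, 17)]
Unfold 4 (reflect across h@16): 32 holes -> [(2, 14), (2, 17), (3, 0), (3, 31), (4, 0), (4, 31), (5, 14), (5, 17), (10, 14), (10, 17), (11, 0), (11, 31), (12, 0), (12, 31), (13, 14), (13, 17), (18, 14), (18, 17), (19, 0), (19, 31), (20, 0), (20, 31), (21, 14), (21, 17), (26, 14), (26, 17), (27, 0), (27, 31), (28, 0), (28, 31), (29, 14), (29, 17)]
Holes: [(2, 14), (2, 17), (3, 0), (3, 31), (4, 0), (4, 31), (5, 14), (5, 17), (10, 14), (10, 17), (11, 0), (11, 31), (12, 0), (12, 31), (13, 14), (13, 17), (18, 14), (18, 17), (19, 0), (19, 31), (20, 0), (20, 31), (21, 14), (21, 17), (26, 14), (26, 17), (27, 0), (27, 31), (28, 0), (28, 31), (29, 14), (29, 17)]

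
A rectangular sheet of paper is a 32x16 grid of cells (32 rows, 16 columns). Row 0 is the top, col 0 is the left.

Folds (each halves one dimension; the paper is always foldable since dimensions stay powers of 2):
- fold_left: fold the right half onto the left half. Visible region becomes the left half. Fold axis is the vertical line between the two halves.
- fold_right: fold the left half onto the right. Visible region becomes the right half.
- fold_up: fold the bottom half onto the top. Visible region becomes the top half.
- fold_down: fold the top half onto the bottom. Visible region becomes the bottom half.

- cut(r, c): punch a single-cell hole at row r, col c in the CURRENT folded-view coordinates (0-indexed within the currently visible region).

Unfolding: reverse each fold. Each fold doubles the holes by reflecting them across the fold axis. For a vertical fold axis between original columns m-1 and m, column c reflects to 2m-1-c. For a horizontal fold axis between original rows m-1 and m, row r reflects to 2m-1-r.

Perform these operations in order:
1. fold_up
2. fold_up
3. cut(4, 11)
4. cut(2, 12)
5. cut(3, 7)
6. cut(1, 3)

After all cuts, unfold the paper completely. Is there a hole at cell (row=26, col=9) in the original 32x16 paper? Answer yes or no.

Answer: no

Derivation:
Op 1 fold_up: fold axis h@16; visible region now rows[0,16) x cols[0,16) = 16x16
Op 2 fold_up: fold axis h@8; visible region now rows[0,8) x cols[0,16) = 8x16
Op 3 cut(4, 11): punch at orig (4,11); cuts so far [(4, 11)]; region rows[0,8) x cols[0,16) = 8x16
Op 4 cut(2, 12): punch at orig (2,12); cuts so far [(2, 12), (4, 11)]; region rows[0,8) x cols[0,16) = 8x16
Op 5 cut(3, 7): punch at orig (3,7); cuts so far [(2, 12), (3, 7), (4, 11)]; region rows[0,8) x cols[0,16) = 8x16
Op 6 cut(1, 3): punch at orig (1,3); cuts so far [(1, 3), (2, 12), (3, 7), (4, 11)]; region rows[0,8) x cols[0,16) = 8x16
Unfold 1 (reflect across h@8): 8 holes -> [(1, 3), (2, 12), (3, 7), (4, 11), (11, 11), (12, 7), (13, 12), (14, 3)]
Unfold 2 (reflect across h@16): 16 holes -> [(1, 3), (2, 12), (3, 7), (4, 11), (11, 11), (12, 7), (13, 12), (14, 3), (17, 3), (18, 12), (19, 7), (20, 11), (27, 11), (28, 7), (29, 12), (30, 3)]
Holes: [(1, 3), (2, 12), (3, 7), (4, 11), (11, 11), (12, 7), (13, 12), (14, 3), (17, 3), (18, 12), (19, 7), (20, 11), (27, 11), (28, 7), (29, 12), (30, 3)]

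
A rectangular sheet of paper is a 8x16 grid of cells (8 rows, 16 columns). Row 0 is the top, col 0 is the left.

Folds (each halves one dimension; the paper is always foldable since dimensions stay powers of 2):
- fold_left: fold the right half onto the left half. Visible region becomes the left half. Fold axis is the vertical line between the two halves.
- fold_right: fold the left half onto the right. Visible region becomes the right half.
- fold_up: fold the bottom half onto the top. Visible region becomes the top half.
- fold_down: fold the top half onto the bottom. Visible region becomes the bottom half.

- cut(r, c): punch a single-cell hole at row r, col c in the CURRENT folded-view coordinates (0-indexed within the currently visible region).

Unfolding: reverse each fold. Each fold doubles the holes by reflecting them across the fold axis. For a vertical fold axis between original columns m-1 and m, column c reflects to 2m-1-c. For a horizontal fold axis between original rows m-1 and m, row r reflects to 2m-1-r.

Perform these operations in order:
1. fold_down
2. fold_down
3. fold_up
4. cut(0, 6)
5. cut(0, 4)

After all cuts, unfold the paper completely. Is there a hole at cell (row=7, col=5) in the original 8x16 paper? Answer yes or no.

Op 1 fold_down: fold axis h@4; visible region now rows[4,8) x cols[0,16) = 4x16
Op 2 fold_down: fold axis h@6; visible region now rows[6,8) x cols[0,16) = 2x16
Op 3 fold_up: fold axis h@7; visible region now rows[6,7) x cols[0,16) = 1x16
Op 4 cut(0, 6): punch at orig (6,6); cuts so far [(6, 6)]; region rows[6,7) x cols[0,16) = 1x16
Op 5 cut(0, 4): punch at orig (6,4); cuts so far [(6, 4), (6, 6)]; region rows[6,7) x cols[0,16) = 1x16
Unfold 1 (reflect across h@7): 4 holes -> [(6, 4), (6, 6), (7, 4), (7, 6)]
Unfold 2 (reflect across h@6): 8 holes -> [(4, 4), (4, 6), (5, 4), (5, 6), (6, 4), (6, 6), (7, 4), (7, 6)]
Unfold 3 (reflect across h@4): 16 holes -> [(0, 4), (0, 6), (1, 4), (1, 6), (2, 4), (2, 6), (3, 4), (3, 6), (4, 4), (4, 6), (5, 4), (5, 6), (6, 4), (6, 6), (7, 4), (7, 6)]
Holes: [(0, 4), (0, 6), (1, 4), (1, 6), (2, 4), (2, 6), (3, 4), (3, 6), (4, 4), (4, 6), (5, 4), (5, 6), (6, 4), (6, 6), (7, 4), (7, 6)]

Answer: no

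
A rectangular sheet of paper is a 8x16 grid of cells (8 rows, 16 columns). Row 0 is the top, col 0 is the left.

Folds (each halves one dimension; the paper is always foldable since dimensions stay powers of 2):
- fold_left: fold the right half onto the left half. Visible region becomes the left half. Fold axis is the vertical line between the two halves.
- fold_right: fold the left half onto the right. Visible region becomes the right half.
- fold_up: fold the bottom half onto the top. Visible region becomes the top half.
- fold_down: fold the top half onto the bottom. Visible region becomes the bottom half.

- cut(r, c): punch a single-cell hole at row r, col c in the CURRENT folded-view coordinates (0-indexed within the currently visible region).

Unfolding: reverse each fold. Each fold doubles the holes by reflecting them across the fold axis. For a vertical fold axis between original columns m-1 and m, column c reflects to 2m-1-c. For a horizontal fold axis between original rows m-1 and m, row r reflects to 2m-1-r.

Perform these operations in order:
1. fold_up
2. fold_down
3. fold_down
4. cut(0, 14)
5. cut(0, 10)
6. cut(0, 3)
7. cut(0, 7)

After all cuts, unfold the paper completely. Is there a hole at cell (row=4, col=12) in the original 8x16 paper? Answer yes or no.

Answer: no

Derivation:
Op 1 fold_up: fold axis h@4; visible region now rows[0,4) x cols[0,16) = 4x16
Op 2 fold_down: fold axis h@2; visible region now rows[2,4) x cols[0,16) = 2x16
Op 3 fold_down: fold axis h@3; visible region now rows[3,4) x cols[0,16) = 1x16
Op 4 cut(0, 14): punch at orig (3,14); cuts so far [(3, 14)]; region rows[3,4) x cols[0,16) = 1x16
Op 5 cut(0, 10): punch at orig (3,10); cuts so far [(3, 10), (3, 14)]; region rows[3,4) x cols[0,16) = 1x16
Op 6 cut(0, 3): punch at orig (3,3); cuts so far [(3, 3), (3, 10), (3, 14)]; region rows[3,4) x cols[0,16) = 1x16
Op 7 cut(0, 7): punch at orig (3,7); cuts so far [(3, 3), (3, 7), (3, 10), (3, 14)]; region rows[3,4) x cols[0,16) = 1x16
Unfold 1 (reflect across h@3): 8 holes -> [(2, 3), (2, 7), (2, 10), (2, 14), (3, 3), (3, 7), (3, 10), (3, 14)]
Unfold 2 (reflect across h@2): 16 holes -> [(0, 3), (0, 7), (0, 10), (0, 14), (1, 3), (1, 7), (1, 10), (1, 14), (2, 3), (2, 7), (2, 10), (2, 14), (3, 3), (3, 7), (3, 10), (3, 14)]
Unfold 3 (reflect across h@4): 32 holes -> [(0, 3), (0, 7), (0, 10), (0, 14), (1, 3), (1, 7), (1, 10), (1, 14), (2, 3), (2, 7), (2, 10), (2, 14), (3, 3), (3, 7), (3, 10), (3, 14), (4, 3), (4, 7), (4, 10), (4, 14), (5, 3), (5, 7), (5, 10), (5, 14), (6, 3), (6, 7), (6, 10), (6, 14), (7, 3), (7, 7), (7, 10), (7, 14)]
Holes: [(0, 3), (0, 7), (0, 10), (0, 14), (1, 3), (1, 7), (1, 10), (1, 14), (2, 3), (2, 7), (2, 10), (2, 14), (3, 3), (3, 7), (3, 10), (3, 14), (4, 3), (4, 7), (4, 10), (4, 14), (5, 3), (5, 7), (5, 10), (5, 14), (6, 3), (6, 7), (6, 10), (6, 14), (7, 3), (7, 7), (7, 10), (7, 14)]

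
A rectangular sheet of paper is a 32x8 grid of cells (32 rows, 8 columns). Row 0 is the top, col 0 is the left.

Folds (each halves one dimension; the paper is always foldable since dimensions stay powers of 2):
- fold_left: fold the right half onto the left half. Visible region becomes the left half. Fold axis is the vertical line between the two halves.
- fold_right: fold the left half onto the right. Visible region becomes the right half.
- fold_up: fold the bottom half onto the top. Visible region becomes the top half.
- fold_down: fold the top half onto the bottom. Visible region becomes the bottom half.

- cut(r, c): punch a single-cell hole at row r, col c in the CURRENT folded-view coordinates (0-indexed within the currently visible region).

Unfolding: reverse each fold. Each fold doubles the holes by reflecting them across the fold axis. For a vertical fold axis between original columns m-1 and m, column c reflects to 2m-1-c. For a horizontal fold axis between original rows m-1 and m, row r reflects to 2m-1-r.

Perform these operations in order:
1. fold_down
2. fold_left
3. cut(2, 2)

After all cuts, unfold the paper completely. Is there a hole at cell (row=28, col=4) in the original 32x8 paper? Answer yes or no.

Op 1 fold_down: fold axis h@16; visible region now rows[16,32) x cols[0,8) = 16x8
Op 2 fold_left: fold axis v@4; visible region now rows[16,32) x cols[0,4) = 16x4
Op 3 cut(2, 2): punch at orig (18,2); cuts so far [(18, 2)]; region rows[16,32) x cols[0,4) = 16x4
Unfold 1 (reflect across v@4): 2 holes -> [(18, 2), (18, 5)]
Unfold 2 (reflect across h@16): 4 holes -> [(13, 2), (13, 5), (18, 2), (18, 5)]
Holes: [(13, 2), (13, 5), (18, 2), (18, 5)]

Answer: no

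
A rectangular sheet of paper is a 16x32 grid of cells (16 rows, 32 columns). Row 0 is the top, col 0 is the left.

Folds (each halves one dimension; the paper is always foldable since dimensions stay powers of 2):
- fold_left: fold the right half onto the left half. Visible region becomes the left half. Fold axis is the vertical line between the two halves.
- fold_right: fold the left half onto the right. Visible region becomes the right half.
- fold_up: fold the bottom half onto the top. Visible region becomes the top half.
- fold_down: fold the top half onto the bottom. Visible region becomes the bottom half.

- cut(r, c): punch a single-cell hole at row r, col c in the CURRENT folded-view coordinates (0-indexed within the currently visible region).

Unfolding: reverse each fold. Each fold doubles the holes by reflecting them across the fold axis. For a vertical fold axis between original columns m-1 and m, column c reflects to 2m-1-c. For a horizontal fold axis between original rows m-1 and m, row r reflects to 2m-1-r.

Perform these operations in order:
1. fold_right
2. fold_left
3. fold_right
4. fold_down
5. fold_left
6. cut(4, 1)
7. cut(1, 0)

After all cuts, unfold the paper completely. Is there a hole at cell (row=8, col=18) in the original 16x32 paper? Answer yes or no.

Answer: no

Derivation:
Op 1 fold_right: fold axis v@16; visible region now rows[0,16) x cols[16,32) = 16x16
Op 2 fold_left: fold axis v@24; visible region now rows[0,16) x cols[16,24) = 16x8
Op 3 fold_right: fold axis v@20; visible region now rows[0,16) x cols[20,24) = 16x4
Op 4 fold_down: fold axis h@8; visible region now rows[8,16) x cols[20,24) = 8x4
Op 5 fold_left: fold axis v@22; visible region now rows[8,16) x cols[20,22) = 8x2
Op 6 cut(4, 1): punch at orig (12,21); cuts so far [(12, 21)]; region rows[8,16) x cols[20,22) = 8x2
Op 7 cut(1, 0): punch at orig (9,20); cuts so far [(9, 20), (12, 21)]; region rows[8,16) x cols[20,22) = 8x2
Unfold 1 (reflect across v@22): 4 holes -> [(9, 20), (9, 23), (12, 21), (12, 22)]
Unfold 2 (reflect across h@8): 8 holes -> [(3, 21), (3, 22), (6, 20), (6, 23), (9, 20), (9, 23), (12, 21), (12, 22)]
Unfold 3 (reflect across v@20): 16 holes -> [(3, 17), (3, 18), (3, 21), (3, 22), (6, 16), (6, 19), (6, 20), (6, 23), (9, 16), (9, 19), (9, 20), (9, 23), (12, 17), (12, 18), (12, 21), (12, 22)]
Unfold 4 (reflect across v@24): 32 holes -> [(3, 17), (3, 18), (3, 21), (3, 22), (3, 25), (3, 26), (3, 29), (3, 30), (6, 16), (6, 19), (6, 20), (6, 23), (6, 24), (6, 27), (6, 28), (6, 31), (9, 16), (9, 19), (9, 20), (9, 23), (9, 24), (9, 27), (9, 28), (9, 31), (12, 17), (12, 18), (12, 21), (12, 22), (12, 25), (12, 26), (12, 29), (12, 30)]
Unfold 5 (reflect across v@16): 64 holes -> [(3, 1), (3, 2), (3, 5), (3, 6), (3, 9), (3, 10), (3, 13), (3, 14), (3, 17), (3, 18), (3, 21), (3, 22), (3, 25), (3, 26), (3, 29), (3, 30), (6, 0), (6, 3), (6, 4), (6, 7), (6, 8), (6, 11), (6, 12), (6, 15), (6, 16), (6, 19), (6, 20), (6, 23), (6, 24), (6, 27), (6, 28), (6, 31), (9, 0), (9, 3), (9, 4), (9, 7), (9, 8), (9, 11), (9, 12), (9, 15), (9, 16), (9, 19), (9, 20), (9, 23), (9, 24), (9, 27), (9, 28), (9, 31), (12, 1), (12, 2), (12, 5), (12, 6), (12, 9), (12, 10), (12, 13), (12, 14), (12, 17), (12, 18), (12, 21), (12, 22), (12, 25), (12, 26), (12, 29), (12, 30)]
Holes: [(3, 1), (3, 2), (3, 5), (3, 6), (3, 9), (3, 10), (3, 13), (3, 14), (3, 17), (3, 18), (3, 21), (3, 22), (3, 25), (3, 26), (3, 29), (3, 30), (6, 0), (6, 3), (6, 4), (6, 7), (6, 8), (6, 11), (6, 12), (6, 15), (6, 16), (6, 19), (6, 20), (6, 23), (6, 24), (6, 27), (6, 28), (6, 31), (9, 0), (9, 3), (9, 4), (9, 7), (9, 8), (9, 11), (9, 12), (9, 15), (9, 16), (9, 19), (9, 20), (9, 23), (9, 24), (9, 27), (9, 28), (9, 31), (12, 1), (12, 2), (12, 5), (12, 6), (12, 9), (12, 10), (12, 13), (12, 14), (12, 17), (12, 18), (12, 21), (12, 22), (12, 25), (12, 26), (12, 29), (12, 30)]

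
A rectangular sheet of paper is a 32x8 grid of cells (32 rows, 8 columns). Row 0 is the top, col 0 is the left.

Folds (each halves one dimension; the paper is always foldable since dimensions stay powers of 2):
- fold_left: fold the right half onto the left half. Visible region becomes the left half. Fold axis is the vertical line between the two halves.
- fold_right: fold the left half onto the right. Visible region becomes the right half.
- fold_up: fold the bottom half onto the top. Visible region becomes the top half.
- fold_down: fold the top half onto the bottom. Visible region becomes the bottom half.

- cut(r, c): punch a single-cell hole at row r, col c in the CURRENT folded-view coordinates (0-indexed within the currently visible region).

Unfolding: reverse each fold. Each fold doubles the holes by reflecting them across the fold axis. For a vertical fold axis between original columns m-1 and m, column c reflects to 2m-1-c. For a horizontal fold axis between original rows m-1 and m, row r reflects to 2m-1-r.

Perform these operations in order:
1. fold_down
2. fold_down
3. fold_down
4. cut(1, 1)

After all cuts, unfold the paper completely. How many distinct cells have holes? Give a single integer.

Answer: 8

Derivation:
Op 1 fold_down: fold axis h@16; visible region now rows[16,32) x cols[0,8) = 16x8
Op 2 fold_down: fold axis h@24; visible region now rows[24,32) x cols[0,8) = 8x8
Op 3 fold_down: fold axis h@28; visible region now rows[28,32) x cols[0,8) = 4x8
Op 4 cut(1, 1): punch at orig (29,1); cuts so far [(29, 1)]; region rows[28,32) x cols[0,8) = 4x8
Unfold 1 (reflect across h@28): 2 holes -> [(26, 1), (29, 1)]
Unfold 2 (reflect across h@24): 4 holes -> [(18, 1), (21, 1), (26, 1), (29, 1)]
Unfold 3 (reflect across h@16): 8 holes -> [(2, 1), (5, 1), (10, 1), (13, 1), (18, 1), (21, 1), (26, 1), (29, 1)]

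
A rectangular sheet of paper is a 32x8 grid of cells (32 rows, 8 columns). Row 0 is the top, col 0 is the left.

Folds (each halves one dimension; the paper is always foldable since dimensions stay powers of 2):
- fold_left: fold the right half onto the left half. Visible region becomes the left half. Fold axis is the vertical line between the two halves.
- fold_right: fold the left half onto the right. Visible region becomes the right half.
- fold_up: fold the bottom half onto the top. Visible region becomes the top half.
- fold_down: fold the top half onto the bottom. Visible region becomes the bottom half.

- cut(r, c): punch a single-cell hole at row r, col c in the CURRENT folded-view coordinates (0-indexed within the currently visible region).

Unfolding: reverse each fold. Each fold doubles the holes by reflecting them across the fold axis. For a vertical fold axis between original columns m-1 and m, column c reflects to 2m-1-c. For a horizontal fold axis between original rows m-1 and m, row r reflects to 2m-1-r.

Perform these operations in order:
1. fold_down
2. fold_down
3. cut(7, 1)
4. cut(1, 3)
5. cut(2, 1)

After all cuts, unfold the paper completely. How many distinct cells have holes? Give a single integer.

Answer: 12

Derivation:
Op 1 fold_down: fold axis h@16; visible region now rows[16,32) x cols[0,8) = 16x8
Op 2 fold_down: fold axis h@24; visible region now rows[24,32) x cols[0,8) = 8x8
Op 3 cut(7, 1): punch at orig (31,1); cuts so far [(31, 1)]; region rows[24,32) x cols[0,8) = 8x8
Op 4 cut(1, 3): punch at orig (25,3); cuts so far [(25, 3), (31, 1)]; region rows[24,32) x cols[0,8) = 8x8
Op 5 cut(2, 1): punch at orig (26,1); cuts so far [(25, 3), (26, 1), (31, 1)]; region rows[24,32) x cols[0,8) = 8x8
Unfold 1 (reflect across h@24): 6 holes -> [(16, 1), (21, 1), (22, 3), (25, 3), (26, 1), (31, 1)]
Unfold 2 (reflect across h@16): 12 holes -> [(0, 1), (5, 1), (6, 3), (9, 3), (10, 1), (15, 1), (16, 1), (21, 1), (22, 3), (25, 3), (26, 1), (31, 1)]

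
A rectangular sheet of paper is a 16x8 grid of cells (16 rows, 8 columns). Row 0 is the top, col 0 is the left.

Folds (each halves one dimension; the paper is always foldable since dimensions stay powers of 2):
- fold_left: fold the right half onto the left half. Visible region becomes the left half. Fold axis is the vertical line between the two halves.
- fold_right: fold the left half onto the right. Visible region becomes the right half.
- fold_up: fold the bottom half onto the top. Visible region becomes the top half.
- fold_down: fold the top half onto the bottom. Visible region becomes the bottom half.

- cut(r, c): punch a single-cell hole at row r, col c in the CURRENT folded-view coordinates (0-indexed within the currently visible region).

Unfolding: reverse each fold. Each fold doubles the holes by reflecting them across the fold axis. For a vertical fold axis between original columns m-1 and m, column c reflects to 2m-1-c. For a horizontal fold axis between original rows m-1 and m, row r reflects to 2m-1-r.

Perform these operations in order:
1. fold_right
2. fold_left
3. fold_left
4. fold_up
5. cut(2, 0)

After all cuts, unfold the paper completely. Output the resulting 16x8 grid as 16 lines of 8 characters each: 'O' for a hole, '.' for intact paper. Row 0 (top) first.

Op 1 fold_right: fold axis v@4; visible region now rows[0,16) x cols[4,8) = 16x4
Op 2 fold_left: fold axis v@6; visible region now rows[0,16) x cols[4,6) = 16x2
Op 3 fold_left: fold axis v@5; visible region now rows[0,16) x cols[4,5) = 16x1
Op 4 fold_up: fold axis h@8; visible region now rows[0,8) x cols[4,5) = 8x1
Op 5 cut(2, 0): punch at orig (2,4); cuts so far [(2, 4)]; region rows[0,8) x cols[4,5) = 8x1
Unfold 1 (reflect across h@8): 2 holes -> [(2, 4), (13, 4)]
Unfold 2 (reflect across v@5): 4 holes -> [(2, 4), (2, 5), (13, 4), (13, 5)]
Unfold 3 (reflect across v@6): 8 holes -> [(2, 4), (2, 5), (2, 6), (2, 7), (13, 4), (13, 5), (13, 6), (13, 7)]
Unfold 4 (reflect across v@4): 16 holes -> [(2, 0), (2, 1), (2, 2), (2, 3), (2, 4), (2, 5), (2, 6), (2, 7), (13, 0), (13, 1), (13, 2), (13, 3), (13, 4), (13, 5), (13, 6), (13, 7)]

Answer: ........
........
OOOOOOOO
........
........
........
........
........
........
........
........
........
........
OOOOOOOO
........
........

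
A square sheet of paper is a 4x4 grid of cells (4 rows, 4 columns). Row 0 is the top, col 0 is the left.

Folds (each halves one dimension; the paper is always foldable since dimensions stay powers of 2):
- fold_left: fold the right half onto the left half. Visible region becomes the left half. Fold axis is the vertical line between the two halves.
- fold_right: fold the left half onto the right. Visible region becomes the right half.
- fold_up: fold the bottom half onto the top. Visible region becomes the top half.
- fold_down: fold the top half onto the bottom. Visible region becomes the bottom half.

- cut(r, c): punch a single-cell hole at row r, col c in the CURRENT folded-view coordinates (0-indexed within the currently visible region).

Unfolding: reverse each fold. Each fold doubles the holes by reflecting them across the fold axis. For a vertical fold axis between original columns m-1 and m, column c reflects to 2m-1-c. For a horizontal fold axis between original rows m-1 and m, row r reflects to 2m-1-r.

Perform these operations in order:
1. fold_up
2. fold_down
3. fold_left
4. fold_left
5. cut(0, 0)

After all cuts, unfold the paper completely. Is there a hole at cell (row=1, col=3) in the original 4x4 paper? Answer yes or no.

Answer: yes

Derivation:
Op 1 fold_up: fold axis h@2; visible region now rows[0,2) x cols[0,4) = 2x4
Op 2 fold_down: fold axis h@1; visible region now rows[1,2) x cols[0,4) = 1x4
Op 3 fold_left: fold axis v@2; visible region now rows[1,2) x cols[0,2) = 1x2
Op 4 fold_left: fold axis v@1; visible region now rows[1,2) x cols[0,1) = 1x1
Op 5 cut(0, 0): punch at orig (1,0); cuts so far [(1, 0)]; region rows[1,2) x cols[0,1) = 1x1
Unfold 1 (reflect across v@1): 2 holes -> [(1, 0), (1, 1)]
Unfold 2 (reflect across v@2): 4 holes -> [(1, 0), (1, 1), (1, 2), (1, 3)]
Unfold 3 (reflect across h@1): 8 holes -> [(0, 0), (0, 1), (0, 2), (0, 3), (1, 0), (1, 1), (1, 2), (1, 3)]
Unfold 4 (reflect across h@2): 16 holes -> [(0, 0), (0, 1), (0, 2), (0, 3), (1, 0), (1, 1), (1, 2), (1, 3), (2, 0), (2, 1), (2, 2), (2, 3), (3, 0), (3, 1), (3, 2), (3, 3)]
Holes: [(0, 0), (0, 1), (0, 2), (0, 3), (1, 0), (1, 1), (1, 2), (1, 3), (2, 0), (2, 1), (2, 2), (2, 3), (3, 0), (3, 1), (3, 2), (3, 3)]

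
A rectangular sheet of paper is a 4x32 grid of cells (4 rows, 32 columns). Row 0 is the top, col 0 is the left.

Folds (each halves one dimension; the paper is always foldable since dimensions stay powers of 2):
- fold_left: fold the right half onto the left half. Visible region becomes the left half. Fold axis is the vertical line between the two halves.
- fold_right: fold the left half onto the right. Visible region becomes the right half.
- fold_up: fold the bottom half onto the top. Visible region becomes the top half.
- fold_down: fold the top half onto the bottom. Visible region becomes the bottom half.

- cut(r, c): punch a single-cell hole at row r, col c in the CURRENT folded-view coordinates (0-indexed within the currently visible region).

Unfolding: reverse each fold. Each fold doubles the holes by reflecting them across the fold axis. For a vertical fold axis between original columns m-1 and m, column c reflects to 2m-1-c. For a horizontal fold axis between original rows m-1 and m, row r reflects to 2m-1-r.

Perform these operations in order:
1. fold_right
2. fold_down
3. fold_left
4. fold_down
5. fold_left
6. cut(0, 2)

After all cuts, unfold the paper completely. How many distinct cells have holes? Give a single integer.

Op 1 fold_right: fold axis v@16; visible region now rows[0,4) x cols[16,32) = 4x16
Op 2 fold_down: fold axis h@2; visible region now rows[2,4) x cols[16,32) = 2x16
Op 3 fold_left: fold axis v@24; visible region now rows[2,4) x cols[16,24) = 2x8
Op 4 fold_down: fold axis h@3; visible region now rows[3,4) x cols[16,24) = 1x8
Op 5 fold_left: fold axis v@20; visible region now rows[3,4) x cols[16,20) = 1x4
Op 6 cut(0, 2): punch at orig (3,18); cuts so far [(3, 18)]; region rows[3,4) x cols[16,20) = 1x4
Unfold 1 (reflect across v@20): 2 holes -> [(3, 18), (3, 21)]
Unfold 2 (reflect across h@3): 4 holes -> [(2, 18), (2, 21), (3, 18), (3, 21)]
Unfold 3 (reflect across v@24): 8 holes -> [(2, 18), (2, 21), (2, 26), (2, 29), (3, 18), (3, 21), (3, 26), (3, 29)]
Unfold 4 (reflect across h@2): 16 holes -> [(0, 18), (0, 21), (0, 26), (0, 29), (1, 18), (1, 21), (1, 26), (1, 29), (2, 18), (2, 21), (2, 26), (2, 29), (3, 18), (3, 21), (3, 26), (3, 29)]
Unfold 5 (reflect across v@16): 32 holes -> [(0, 2), (0, 5), (0, 10), (0, 13), (0, 18), (0, 21), (0, 26), (0, 29), (1, 2), (1, 5), (1, 10), (1, 13), (1, 18), (1, 21), (1, 26), (1, 29), (2, 2), (2, 5), (2, 10), (2, 13), (2, 18), (2, 21), (2, 26), (2, 29), (3, 2), (3, 5), (3, 10), (3, 13), (3, 18), (3, 21), (3, 26), (3, 29)]

Answer: 32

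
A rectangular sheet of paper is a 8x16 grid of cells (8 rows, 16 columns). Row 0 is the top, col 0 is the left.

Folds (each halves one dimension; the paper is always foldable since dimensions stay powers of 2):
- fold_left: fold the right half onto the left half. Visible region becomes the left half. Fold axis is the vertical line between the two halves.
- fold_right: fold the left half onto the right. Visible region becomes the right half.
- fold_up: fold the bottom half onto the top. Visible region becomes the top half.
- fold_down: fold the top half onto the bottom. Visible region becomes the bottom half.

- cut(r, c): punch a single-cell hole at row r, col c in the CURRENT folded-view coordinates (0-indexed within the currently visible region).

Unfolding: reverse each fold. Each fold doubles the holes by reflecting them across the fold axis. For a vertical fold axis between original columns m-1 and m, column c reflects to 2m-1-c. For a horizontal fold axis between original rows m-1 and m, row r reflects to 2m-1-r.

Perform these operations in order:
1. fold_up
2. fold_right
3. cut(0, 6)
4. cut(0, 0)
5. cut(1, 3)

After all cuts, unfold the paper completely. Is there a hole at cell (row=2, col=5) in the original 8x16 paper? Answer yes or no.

Answer: no

Derivation:
Op 1 fold_up: fold axis h@4; visible region now rows[0,4) x cols[0,16) = 4x16
Op 2 fold_right: fold axis v@8; visible region now rows[0,4) x cols[8,16) = 4x8
Op 3 cut(0, 6): punch at orig (0,14); cuts so far [(0, 14)]; region rows[0,4) x cols[8,16) = 4x8
Op 4 cut(0, 0): punch at orig (0,8); cuts so far [(0, 8), (0, 14)]; region rows[0,4) x cols[8,16) = 4x8
Op 5 cut(1, 3): punch at orig (1,11); cuts so far [(0, 8), (0, 14), (1, 11)]; region rows[0,4) x cols[8,16) = 4x8
Unfold 1 (reflect across v@8): 6 holes -> [(0, 1), (0, 7), (0, 8), (0, 14), (1, 4), (1, 11)]
Unfold 2 (reflect across h@4): 12 holes -> [(0, 1), (0, 7), (0, 8), (0, 14), (1, 4), (1, 11), (6, 4), (6, 11), (7, 1), (7, 7), (7, 8), (7, 14)]
Holes: [(0, 1), (0, 7), (0, 8), (0, 14), (1, 4), (1, 11), (6, 4), (6, 11), (7, 1), (7, 7), (7, 8), (7, 14)]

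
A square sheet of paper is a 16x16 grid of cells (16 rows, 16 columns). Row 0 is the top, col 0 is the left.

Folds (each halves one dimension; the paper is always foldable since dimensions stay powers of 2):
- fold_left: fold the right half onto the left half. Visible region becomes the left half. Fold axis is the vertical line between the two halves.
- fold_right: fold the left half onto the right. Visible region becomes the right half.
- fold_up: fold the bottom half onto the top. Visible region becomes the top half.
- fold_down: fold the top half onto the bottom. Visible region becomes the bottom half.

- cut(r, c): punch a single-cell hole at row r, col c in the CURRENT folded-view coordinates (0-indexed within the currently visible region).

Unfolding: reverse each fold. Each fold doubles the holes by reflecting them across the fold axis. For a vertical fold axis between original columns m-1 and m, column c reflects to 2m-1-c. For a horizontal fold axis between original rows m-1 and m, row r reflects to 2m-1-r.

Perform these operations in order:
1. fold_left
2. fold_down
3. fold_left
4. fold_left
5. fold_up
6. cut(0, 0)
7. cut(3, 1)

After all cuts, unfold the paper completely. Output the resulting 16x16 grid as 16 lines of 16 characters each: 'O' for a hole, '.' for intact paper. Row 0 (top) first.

Op 1 fold_left: fold axis v@8; visible region now rows[0,16) x cols[0,8) = 16x8
Op 2 fold_down: fold axis h@8; visible region now rows[8,16) x cols[0,8) = 8x8
Op 3 fold_left: fold axis v@4; visible region now rows[8,16) x cols[0,4) = 8x4
Op 4 fold_left: fold axis v@2; visible region now rows[8,16) x cols[0,2) = 8x2
Op 5 fold_up: fold axis h@12; visible region now rows[8,12) x cols[0,2) = 4x2
Op 6 cut(0, 0): punch at orig (8,0); cuts so far [(8, 0)]; region rows[8,12) x cols[0,2) = 4x2
Op 7 cut(3, 1): punch at orig (11,1); cuts so far [(8, 0), (11, 1)]; region rows[8,12) x cols[0,2) = 4x2
Unfold 1 (reflect across h@12): 4 holes -> [(8, 0), (11, 1), (12, 1), (15, 0)]
Unfold 2 (reflect across v@2): 8 holes -> [(8, 0), (8, 3), (11, 1), (11, 2), (12, 1), (12, 2), (15, 0), (15, 3)]
Unfold 3 (reflect across v@4): 16 holes -> [(8, 0), (8, 3), (8, 4), (8, 7), (11, 1), (11, 2), (11, 5), (11, 6), (12, 1), (12, 2), (12, 5), (12, 6), (15, 0), (15, 3), (15, 4), (15, 7)]
Unfold 4 (reflect across h@8): 32 holes -> [(0, 0), (0, 3), (0, 4), (0, 7), (3, 1), (3, 2), (3, 5), (3, 6), (4, 1), (4, 2), (4, 5), (4, 6), (7, 0), (7, 3), (7, 4), (7, 7), (8, 0), (8, 3), (8, 4), (8, 7), (11, 1), (11, 2), (11, 5), (11, 6), (12, 1), (12, 2), (12, 5), (12, 6), (15, 0), (15, 3), (15, 4), (15, 7)]
Unfold 5 (reflect across v@8): 64 holes -> [(0, 0), (0, 3), (0, 4), (0, 7), (0, 8), (0, 11), (0, 12), (0, 15), (3, 1), (3, 2), (3, 5), (3, 6), (3, 9), (3, 10), (3, 13), (3, 14), (4, 1), (4, 2), (4, 5), (4, 6), (4, 9), (4, 10), (4, 13), (4, 14), (7, 0), (7, 3), (7, 4), (7, 7), (7, 8), (7, 11), (7, 12), (7, 15), (8, 0), (8, 3), (8, 4), (8, 7), (8, 8), (8, 11), (8, 12), (8, 15), (11, 1), (11, 2), (11, 5), (11, 6), (11, 9), (11, 10), (11, 13), (11, 14), (12, 1), (12, 2), (12, 5), (12, 6), (12, 9), (12, 10), (12, 13), (12, 14), (15, 0), (15, 3), (15, 4), (15, 7), (15, 8), (15, 11), (15, 12), (15, 15)]

Answer: O..OO..OO..OO..O
................
................
.OO..OO..OO..OO.
.OO..OO..OO..OO.
................
................
O..OO..OO..OO..O
O..OO..OO..OO..O
................
................
.OO..OO..OO..OO.
.OO..OO..OO..OO.
................
................
O..OO..OO..OO..O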